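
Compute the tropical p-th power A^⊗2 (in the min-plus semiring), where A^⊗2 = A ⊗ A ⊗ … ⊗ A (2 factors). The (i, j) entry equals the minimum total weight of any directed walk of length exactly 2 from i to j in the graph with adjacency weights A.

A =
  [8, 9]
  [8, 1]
A^⊗2 =
  [16, 10]
  [9, 2]

Each entry (A^⊗2)_ij equals the minimum over all length-2 walks i = v_0 → v_1 → … → v_2 = j of Σ_t A[v_t][v_{t+1}]. For example, for (i, j) = (0, 1) we minimise over 2 possible intermediate vertex sequences; the minimum is 10, attained along the walk 0 → 1 → 1.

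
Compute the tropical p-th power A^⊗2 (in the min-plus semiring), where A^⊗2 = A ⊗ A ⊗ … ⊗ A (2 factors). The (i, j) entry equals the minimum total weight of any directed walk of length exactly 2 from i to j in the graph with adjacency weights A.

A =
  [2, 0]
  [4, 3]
A^⊗2 =
  [4, 2]
  [6, 4]

Each entry (A^⊗2)_ij equals the minimum over all length-2 walks i = v_0 → v_1 → … → v_2 = j of Σ_t A[v_t][v_{t+1}]. For example, for (i, j) = (0, 1) we minimise over 2 possible intermediate vertex sequences; the minimum is 2, attained along the walk 0 → 0 → 1.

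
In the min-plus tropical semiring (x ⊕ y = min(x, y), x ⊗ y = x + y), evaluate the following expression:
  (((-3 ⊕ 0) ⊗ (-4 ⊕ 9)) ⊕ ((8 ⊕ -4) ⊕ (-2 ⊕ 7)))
(((-3 ⊕ 0) ⊗ (-4 ⊕ 9)) ⊕ ((8 ⊕ -4) ⊕ (-2 ⊕ 7))) = -7

Expand innermost to outermost. Recall ⊕ takes the minimum of its arguments and ⊗ takes their sum. Working out the expression (((-3 ⊕ 0) ⊗ (-4 ⊕ 9)) ⊕ ((8 ⊕ -4) ⊕ (-2 ⊕ 7))) gives -7.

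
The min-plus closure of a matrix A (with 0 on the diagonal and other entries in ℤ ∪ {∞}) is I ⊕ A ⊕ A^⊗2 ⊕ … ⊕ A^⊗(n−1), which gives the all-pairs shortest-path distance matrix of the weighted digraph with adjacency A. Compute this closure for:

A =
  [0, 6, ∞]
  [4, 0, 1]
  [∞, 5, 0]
Closure =
  [0, 6, 7]
  [4, 0, 1]
  [9, 5, 0]

This is the Floyd-Warshall all-pairs shortest-path computation. For each intermediate vertex k = 0, 1, …, 2, update dist[i][j] ← min(dist[i][j], dist[i][k] + dist[k][j]). The final matrix gives, for each (i, j), the minimum total weight of any directed path from i to j (possibly empty when i = j).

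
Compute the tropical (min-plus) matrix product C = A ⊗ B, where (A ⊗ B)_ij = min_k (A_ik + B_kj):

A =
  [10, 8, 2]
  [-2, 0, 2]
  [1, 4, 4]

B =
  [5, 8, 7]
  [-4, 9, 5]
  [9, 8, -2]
A ⊗ B =
  [4, 10, 0]
  [-4, 6, 0]
  [0, 9, 2]

Apply the min-plus product entry-by-entry:
  C[0][0] = min over k of (A[0][0] + B[0][0] = 10 + 5 = 15, A[0][1] + B[1][0] = 8 + -4 = 4, A[0][2] + B[2][0] = 2 + 9 = 11) = 4 (attained at k = 1)
  C[0][1] = min over k of (A[0][0] + B[0][1] = 10 + 8 = 18, A[0][1] + B[1][1] = 8 + 9 = 17, A[0][2] + B[2][1] = 2 + 8 = 10) = 10 (attained at k = 2)
  C[0][2] = min over k of (A[0][0] + B[0][2] = 10 + 7 = 17, A[0][1] + B[1][2] = 8 + 5 = 13, A[0][2] + B[2][2] = 2 + -2 = 0) = 0 (attained at k = 2)
  C[1][0] = min over k of (A[1][0] + B[0][0] = -2 + 5 = 3, A[1][1] + B[1][0] = 0 + -4 = -4, A[1][2] + B[2][0] = 2 + 9 = 11) = -4 (attained at k = 1)
  C[1][1] = min over k of (A[1][0] + B[0][1] = -2 + 8 = 6, A[1][1] + B[1][1] = 0 + 9 = 9, A[1][2] + B[2][1] = 2 + 8 = 10) = 6 (attained at k = 0)
  C[1][2] = min over k of (A[1][0] + B[0][2] = -2 + 7 = 5, A[1][1] + B[1][2] = 0 + 5 = 5, A[1][2] + B[2][2] = 2 + -2 = 0) = 0 (attained at k = 2)
  C[2][0] = min over k of (A[2][0] + B[0][0] = 1 + 5 = 6, A[2][1] + B[1][0] = 4 + -4 = 0, A[2][2] + B[2][0] = 4 + 9 = 13) = 0 (attained at k = 1)
  C[2][1] = min over k of (A[2][0] + B[0][1] = 1 + 8 = 9, A[2][1] + B[1][1] = 4 + 9 = 13, A[2][2] + B[2][1] = 4 + 8 = 12) = 9 (attained at k = 0)
  C[2][2] = min over k of (A[2][0] + B[0][2] = 1 + 7 = 8, A[2][1] + B[1][2] = 4 + 5 = 9, A[2][2] + B[2][2] = 4 + -2 = 2) = 2 (attained at k = 2)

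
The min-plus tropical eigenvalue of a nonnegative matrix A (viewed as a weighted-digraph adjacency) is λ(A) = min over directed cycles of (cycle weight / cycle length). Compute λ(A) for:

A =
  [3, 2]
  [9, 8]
λ(A) = 3

Enumerate directed cycles and compute their means (weight / length). Sample:
  cycle 0 → 0: weight = 3, length = 1, mean = 3/1 ≈ 3.000
  cycle 1 → 1: weight = 8, length = 1, mean = 8/1 ≈ 8.000
  cycle 0 → 1 → 0: weight = 11, length = 2, mean = 11/2 ≈ 5.500
  cycle 1 → 0 → 1: weight = 11, length = 2, mean = 11/2 ≈ 5.500
Minimum mean = 3.000, attained e.g. along the cycle 0 → 0 with weight 3 and length 1. So λ(A) = 3/1 = 3.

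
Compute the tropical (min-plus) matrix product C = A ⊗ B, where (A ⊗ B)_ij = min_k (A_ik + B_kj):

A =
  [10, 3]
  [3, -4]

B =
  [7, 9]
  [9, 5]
A ⊗ B =
  [12, 8]
  [5, 1]

Apply the min-plus product entry-by-entry:
  C[0][0] = min over k of (A[0][0] + B[0][0] = 10 + 7 = 17, A[0][1] + B[1][0] = 3 + 9 = 12) = 12 (attained at k = 1)
  C[0][1] = min over k of (A[0][0] + B[0][1] = 10 + 9 = 19, A[0][1] + B[1][1] = 3 + 5 = 8) = 8 (attained at k = 1)
  C[1][0] = min over k of (A[1][0] + B[0][0] = 3 + 7 = 10, A[1][1] + B[1][0] = -4 + 9 = 5) = 5 (attained at k = 1)
  C[1][1] = min over k of (A[1][0] + B[0][1] = 3 + 9 = 12, A[1][1] + B[1][1] = -4 + 5 = 1) = 1 (attained at k = 1)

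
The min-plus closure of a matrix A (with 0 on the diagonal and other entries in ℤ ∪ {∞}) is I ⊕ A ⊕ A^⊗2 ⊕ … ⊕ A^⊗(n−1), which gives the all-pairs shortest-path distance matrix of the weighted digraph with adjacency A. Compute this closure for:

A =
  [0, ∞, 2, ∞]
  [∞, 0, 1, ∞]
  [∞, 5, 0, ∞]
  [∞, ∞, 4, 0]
Closure =
  [0, 7, 2, ∞]
  [∞, 0, 1, ∞]
  [∞, 5, 0, ∞]
  [∞, 9, 4, 0]

This is the Floyd-Warshall all-pairs shortest-path computation. For each intermediate vertex k = 0, 1, …, 3, update dist[i][j] ← min(dist[i][j], dist[i][k] + dist[k][j]). The final matrix gives, for each (i, j), the minimum total weight of any directed path from i to j (possibly empty when i = j).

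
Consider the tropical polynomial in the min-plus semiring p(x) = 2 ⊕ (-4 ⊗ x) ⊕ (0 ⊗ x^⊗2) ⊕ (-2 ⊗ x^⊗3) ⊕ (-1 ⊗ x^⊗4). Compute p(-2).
p(-2) = -9

A tropical monomial a ⊗ x^⊗i evaluates to a + i · x. Evaluating each term at x = -2:
  Term 0 contributes 2 + 0 · -2 = 2
  Term 1 contributes -4 + 1 · -2 = -6
  Term 2 contributes 0 + 2 · -2 = -4
  Term 3 contributes -2 + 3 · -2 = -8
  Term 4 contributes -1 + 4 · -2 = -9
p(-2) = ⊕ of these = min[2, -6, -4, -8, -9] = -9.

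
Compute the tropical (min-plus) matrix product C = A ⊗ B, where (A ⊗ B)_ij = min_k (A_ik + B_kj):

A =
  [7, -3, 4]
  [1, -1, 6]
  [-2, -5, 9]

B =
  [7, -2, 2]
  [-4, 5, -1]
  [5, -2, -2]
A ⊗ B =
  [-7, 2, -4]
  [-5, -1, -2]
  [-9, -4, -6]

Apply the min-plus product entry-by-entry:
  C[0][0] = min over k of (A[0][0] + B[0][0] = 7 + 7 = 14, A[0][1] + B[1][0] = -3 + -4 = -7, A[0][2] + B[2][0] = 4 + 5 = 9) = -7 (attained at k = 1)
  C[0][1] = min over k of (A[0][0] + B[0][1] = 7 + -2 = 5, A[0][1] + B[1][1] = -3 + 5 = 2, A[0][2] + B[2][1] = 4 + -2 = 2) = 2 (attained at k = 1)
  C[0][2] = min over k of (A[0][0] + B[0][2] = 7 + 2 = 9, A[0][1] + B[1][2] = -3 + -1 = -4, A[0][2] + B[2][2] = 4 + -2 = 2) = -4 (attained at k = 1)
  C[1][0] = min over k of (A[1][0] + B[0][0] = 1 + 7 = 8, A[1][1] + B[1][0] = -1 + -4 = -5, A[1][2] + B[2][0] = 6 + 5 = 11) = -5 (attained at k = 1)
  C[1][1] = min over k of (A[1][0] + B[0][1] = 1 + -2 = -1, A[1][1] + B[1][1] = -1 + 5 = 4, A[1][2] + B[2][1] = 6 + -2 = 4) = -1 (attained at k = 0)
  C[1][2] = min over k of (A[1][0] + B[0][2] = 1 + 2 = 3, A[1][1] + B[1][2] = -1 + -1 = -2, A[1][2] + B[2][2] = 6 + -2 = 4) = -2 (attained at k = 1)
  C[2][0] = min over k of (A[2][0] + B[0][0] = -2 + 7 = 5, A[2][1] + B[1][0] = -5 + -4 = -9, A[2][2] + B[2][0] = 9 + 5 = 14) = -9 (attained at k = 1)
  C[2][1] = min over k of (A[2][0] + B[0][1] = -2 + -2 = -4, A[2][1] + B[1][1] = -5 + 5 = 0, A[2][2] + B[2][1] = 9 + -2 = 7) = -4 (attained at k = 0)
  C[2][2] = min over k of (A[2][0] + B[0][2] = -2 + 2 = 0, A[2][1] + B[1][2] = -5 + -1 = -6, A[2][2] + B[2][2] = 9 + -2 = 7) = -6 (attained at k = 1)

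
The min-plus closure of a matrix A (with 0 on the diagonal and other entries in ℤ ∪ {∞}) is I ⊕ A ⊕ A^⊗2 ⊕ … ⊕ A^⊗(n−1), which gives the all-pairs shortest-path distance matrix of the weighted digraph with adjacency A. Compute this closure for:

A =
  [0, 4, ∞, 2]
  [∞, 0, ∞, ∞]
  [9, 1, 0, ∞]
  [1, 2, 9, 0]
Closure =
  [0, 4, 11, 2]
  [∞, 0, ∞, ∞]
  [9, 1, 0, 11]
  [1, 2, 9, 0]

This is the Floyd-Warshall all-pairs shortest-path computation. For each intermediate vertex k = 0, 1, …, 3, update dist[i][j] ← min(dist[i][j], dist[i][k] + dist[k][j]). The final matrix gives, for each (i, j), the minimum total weight of any directed path from i to j (possibly empty when i = j).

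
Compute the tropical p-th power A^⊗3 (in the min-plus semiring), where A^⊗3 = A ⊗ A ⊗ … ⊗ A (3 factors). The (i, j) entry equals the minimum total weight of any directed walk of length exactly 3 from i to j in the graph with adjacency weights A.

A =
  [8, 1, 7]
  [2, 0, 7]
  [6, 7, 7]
A^⊗3 =
  [3, 1, 8]
  [2, 0, 7]
  [9, 7, 14]

Each entry (A^⊗3)_ij equals the minimum over all length-3 walks i = v_0 → v_1 → … → v_3 = j of Σ_t A[v_t][v_{t+1}]. For example, for (i, j) = (0, 2) we minimise over 9 possible intermediate vertex sequences; the minimum is 8, attained along the walk 0 → 1 → 1 → 2.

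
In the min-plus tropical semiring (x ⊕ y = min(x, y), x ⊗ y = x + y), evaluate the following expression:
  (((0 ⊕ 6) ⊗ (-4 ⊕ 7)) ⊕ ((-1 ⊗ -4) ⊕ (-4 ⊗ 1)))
(((0 ⊕ 6) ⊗ (-4 ⊕ 7)) ⊕ ((-1 ⊗ -4) ⊕ (-4 ⊗ 1))) = -5

Expand innermost to outermost. Recall ⊕ takes the minimum of its arguments and ⊗ takes their sum. Working out the expression (((0 ⊕ 6) ⊗ (-4 ⊕ 7)) ⊕ ((-1 ⊗ -4) ⊕ (-4 ⊗ 1))) gives -5.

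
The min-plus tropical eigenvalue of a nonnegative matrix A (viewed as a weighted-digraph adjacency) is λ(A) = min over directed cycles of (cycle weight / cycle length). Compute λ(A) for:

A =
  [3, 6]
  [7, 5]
λ(A) = 3

Enumerate directed cycles and compute their means (weight / length). Sample:
  cycle 0 → 0: weight = 3, length = 1, mean = 3/1 ≈ 3.000
  cycle 1 → 1: weight = 5, length = 1, mean = 5/1 ≈ 5.000
  cycle 0 → 1 → 0: weight = 13, length = 2, mean = 13/2 ≈ 6.500
  cycle 1 → 0 → 1: weight = 13, length = 2, mean = 13/2 ≈ 6.500
Minimum mean = 3.000, attained e.g. along the cycle 0 → 0 with weight 3 and length 1. So λ(A) = 3/1 = 3.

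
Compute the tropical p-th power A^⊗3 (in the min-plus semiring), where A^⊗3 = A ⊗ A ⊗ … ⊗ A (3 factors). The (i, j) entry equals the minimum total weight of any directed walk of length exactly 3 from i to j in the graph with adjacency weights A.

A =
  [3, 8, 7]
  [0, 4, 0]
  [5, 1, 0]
A^⊗3 =
  [8, 8, 7]
  [1, 1, 0]
  [1, 1, 0]

Each entry (A^⊗3)_ij equals the minimum over all length-3 walks i = v_0 → v_1 → … → v_3 = j of Σ_t A[v_t][v_{t+1}]. For example, for (i, j) = (0, 2) we minimise over 9 possible intermediate vertex sequences; the minimum is 7, attained along the walk 0 → 2 → 2 → 2.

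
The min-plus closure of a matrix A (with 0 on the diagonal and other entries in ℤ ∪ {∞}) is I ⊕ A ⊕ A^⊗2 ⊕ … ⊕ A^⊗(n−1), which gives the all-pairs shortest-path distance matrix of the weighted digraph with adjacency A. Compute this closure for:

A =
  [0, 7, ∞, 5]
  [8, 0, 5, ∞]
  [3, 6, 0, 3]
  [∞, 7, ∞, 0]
Closure =
  [0, 7, 12, 5]
  [8, 0, 5, 8]
  [3, 6, 0, 3]
  [15, 7, 12, 0]

This is the Floyd-Warshall all-pairs shortest-path computation. For each intermediate vertex k = 0, 1, …, 3, update dist[i][j] ← min(dist[i][j], dist[i][k] + dist[k][j]). The final matrix gives, for each (i, j), the minimum total weight of any directed path from i to j (possibly empty when i = j).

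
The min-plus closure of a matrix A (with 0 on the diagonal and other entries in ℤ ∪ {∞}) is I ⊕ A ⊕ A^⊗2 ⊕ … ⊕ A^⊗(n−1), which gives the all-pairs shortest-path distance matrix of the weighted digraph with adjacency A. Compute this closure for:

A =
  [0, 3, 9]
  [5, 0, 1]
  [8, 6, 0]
Closure =
  [0, 3, 4]
  [5, 0, 1]
  [8, 6, 0]

This is the Floyd-Warshall all-pairs shortest-path computation. For each intermediate vertex k = 0, 1, …, 2, update dist[i][j] ← min(dist[i][j], dist[i][k] + dist[k][j]). The final matrix gives, for each (i, j), the minimum total weight of any directed path from i to j (possibly empty when i = j).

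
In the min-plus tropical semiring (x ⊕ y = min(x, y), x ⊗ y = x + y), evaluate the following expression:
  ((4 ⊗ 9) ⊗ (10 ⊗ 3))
((4 ⊗ 9) ⊗ (10 ⊗ 3)) = 26

Expand innermost to outermost. Recall ⊕ takes the minimum of its arguments and ⊗ takes their sum. Working out the expression ((4 ⊗ 9) ⊗ (10 ⊗ 3)) gives 26.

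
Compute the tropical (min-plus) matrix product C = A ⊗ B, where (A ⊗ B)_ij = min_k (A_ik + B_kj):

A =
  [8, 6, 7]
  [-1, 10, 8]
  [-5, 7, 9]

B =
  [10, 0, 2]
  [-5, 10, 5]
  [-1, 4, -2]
A ⊗ B =
  [1, 8, 5]
  [5, -1, 1]
  [2, -5, -3]

Apply the min-plus product entry-by-entry:
  C[0][0] = min over k of (A[0][0] + B[0][0] = 8 + 10 = 18, A[0][1] + B[1][0] = 6 + -5 = 1, A[0][2] + B[2][0] = 7 + -1 = 6) = 1 (attained at k = 1)
  C[0][1] = min over k of (A[0][0] + B[0][1] = 8 + 0 = 8, A[0][1] + B[1][1] = 6 + 10 = 16, A[0][2] + B[2][1] = 7 + 4 = 11) = 8 (attained at k = 0)
  C[0][2] = min over k of (A[0][0] + B[0][2] = 8 + 2 = 10, A[0][1] + B[1][2] = 6 + 5 = 11, A[0][2] + B[2][2] = 7 + -2 = 5) = 5 (attained at k = 2)
  C[1][0] = min over k of (A[1][0] + B[0][0] = -1 + 10 = 9, A[1][1] + B[1][0] = 10 + -5 = 5, A[1][2] + B[2][0] = 8 + -1 = 7) = 5 (attained at k = 1)
  C[1][1] = min over k of (A[1][0] + B[0][1] = -1 + 0 = -1, A[1][1] + B[1][1] = 10 + 10 = 20, A[1][2] + B[2][1] = 8 + 4 = 12) = -1 (attained at k = 0)
  C[1][2] = min over k of (A[1][0] + B[0][2] = -1 + 2 = 1, A[1][1] + B[1][2] = 10 + 5 = 15, A[1][2] + B[2][2] = 8 + -2 = 6) = 1 (attained at k = 0)
  C[2][0] = min over k of (A[2][0] + B[0][0] = -5 + 10 = 5, A[2][1] + B[1][0] = 7 + -5 = 2, A[2][2] + B[2][0] = 9 + -1 = 8) = 2 (attained at k = 1)
  C[2][1] = min over k of (A[2][0] + B[0][1] = -5 + 0 = -5, A[2][1] + B[1][1] = 7 + 10 = 17, A[2][2] + B[2][1] = 9 + 4 = 13) = -5 (attained at k = 0)
  C[2][2] = min over k of (A[2][0] + B[0][2] = -5 + 2 = -3, A[2][1] + B[1][2] = 7 + 5 = 12, A[2][2] + B[2][2] = 9 + -2 = 7) = -3 (attained at k = 0)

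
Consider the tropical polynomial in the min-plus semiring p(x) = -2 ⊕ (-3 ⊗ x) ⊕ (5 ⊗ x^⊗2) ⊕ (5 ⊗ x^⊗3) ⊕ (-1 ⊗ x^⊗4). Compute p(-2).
p(-2) = -9

A tropical monomial a ⊗ x^⊗i evaluates to a + i · x. Evaluating each term at x = -2:
  Term 0 contributes -2 + 0 · -2 = -2
  Term 1 contributes -3 + 1 · -2 = -5
  Term 2 contributes 5 + 2 · -2 = 1
  Term 3 contributes 5 + 3 · -2 = -1
  Term 4 contributes -1 + 4 · -2 = -9
p(-2) = ⊕ of these = min[-2, -5, 1, -1, -9] = -9.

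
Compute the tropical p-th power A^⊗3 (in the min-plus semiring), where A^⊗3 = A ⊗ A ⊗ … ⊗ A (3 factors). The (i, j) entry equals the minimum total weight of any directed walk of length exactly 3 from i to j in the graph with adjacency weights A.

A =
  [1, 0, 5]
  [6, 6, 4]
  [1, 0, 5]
A^⊗3 =
  [3, 2, 5]
  [6, 5, 8]
  [3, 2, 5]

Each entry (A^⊗3)_ij equals the minimum over all length-3 walks i = v_0 → v_1 → … → v_3 = j of Σ_t A[v_t][v_{t+1}]. For example, for (i, j) = (0, 2) we minimise over 9 possible intermediate vertex sequences; the minimum is 5, attained along the walk 0 → 0 → 1 → 2.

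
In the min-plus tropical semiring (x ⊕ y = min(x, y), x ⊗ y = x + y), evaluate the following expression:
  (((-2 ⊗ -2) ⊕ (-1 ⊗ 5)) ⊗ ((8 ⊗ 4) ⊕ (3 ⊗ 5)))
(((-2 ⊗ -2) ⊕ (-1 ⊗ 5)) ⊗ ((8 ⊗ 4) ⊕ (3 ⊗ 5))) = 4

Expand innermost to outermost. Recall ⊕ takes the minimum of its arguments and ⊗ takes their sum. Working out the expression (((-2 ⊗ -2) ⊕ (-1 ⊗ 5)) ⊗ ((8 ⊗ 4) ⊕ (3 ⊗ 5))) gives 4.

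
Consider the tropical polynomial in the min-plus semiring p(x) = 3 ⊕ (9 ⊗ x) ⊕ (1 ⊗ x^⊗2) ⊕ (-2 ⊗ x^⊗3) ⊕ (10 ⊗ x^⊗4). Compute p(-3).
p(-3) = -11

A tropical monomial a ⊗ x^⊗i evaluates to a + i · x. Evaluating each term at x = -3:
  Term 0 contributes 3 + 0 · -3 = 3
  Term 1 contributes 9 + 1 · -3 = 6
  Term 2 contributes 1 + 2 · -3 = -5
  Term 3 contributes -2 + 3 · -3 = -11
  Term 4 contributes 10 + 4 · -3 = -2
p(-3) = ⊕ of these = min[3, 6, -5, -11, -2] = -11.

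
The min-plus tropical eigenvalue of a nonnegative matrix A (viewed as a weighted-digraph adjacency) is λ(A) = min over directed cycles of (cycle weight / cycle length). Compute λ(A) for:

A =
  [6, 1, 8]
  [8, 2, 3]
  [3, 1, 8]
λ(A) = 2

Enumerate directed cycles and compute their means (weight / length). Sample:
  cycle 0 → 0: weight = 6, length = 1, mean = 6/1 ≈ 6.000
  cycle 1 → 1: weight = 2, length = 1, mean = 2/1 ≈ 2.000
  cycle 2 → 2: weight = 8, length = 1, mean = 8/1 ≈ 8.000
  cycle 0 → 1 → 0: weight = 9, length = 2, mean = 9/2 ≈ 4.500
  cycle 0 → 2 → 0: weight = 11, length = 2, mean = 11/2 ≈ 5.500
  cycle 1 → 0 → 1: weight = 9, length = 2, mean = 9/2 ≈ 4.500
Minimum mean = 2.000, attained e.g. along the cycle 1 → 1 with weight 2 and length 1. So λ(A) = 2/1 = 2.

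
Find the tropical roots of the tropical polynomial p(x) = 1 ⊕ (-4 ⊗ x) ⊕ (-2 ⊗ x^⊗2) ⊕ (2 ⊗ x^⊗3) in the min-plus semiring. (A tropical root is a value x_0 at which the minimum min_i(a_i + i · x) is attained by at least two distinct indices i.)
Roots: {-4, -2, 5}

Each tropical root is a break point of the lower envelope of the lines y = a_i + i · x (there are 4 lines, with slopes 0, 1, ..., 3). Only the lines that attain the minimum somewhere contribute to roots; other lines are dominated. Here the surviving (envelope) indices are i = 3, i = 2, i = 1, i = 0.
Intersections between consecutive envelope lines give the roots: for adjacent envelope indices i < j the intersection is x = (a_i − a_j) / (j − i). Reading off the sorted break points: {-4, -2, 5}.
Verification: at each break x_0, at least two indices attain the minimum of min_i(a_i + i · x_0).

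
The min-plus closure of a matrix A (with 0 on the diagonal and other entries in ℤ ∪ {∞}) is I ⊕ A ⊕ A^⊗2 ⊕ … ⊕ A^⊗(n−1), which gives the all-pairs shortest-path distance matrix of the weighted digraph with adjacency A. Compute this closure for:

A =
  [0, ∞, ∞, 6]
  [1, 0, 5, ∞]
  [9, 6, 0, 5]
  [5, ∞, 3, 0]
Closure =
  [0, 15, 9, 6]
  [1, 0, 5, 7]
  [7, 6, 0, 5]
  [5, 9, 3, 0]

This is the Floyd-Warshall all-pairs shortest-path computation. For each intermediate vertex k = 0, 1, …, 3, update dist[i][j] ← min(dist[i][j], dist[i][k] + dist[k][j]). The final matrix gives, for each (i, j), the minimum total weight of any directed path from i to j (possibly empty when i = j).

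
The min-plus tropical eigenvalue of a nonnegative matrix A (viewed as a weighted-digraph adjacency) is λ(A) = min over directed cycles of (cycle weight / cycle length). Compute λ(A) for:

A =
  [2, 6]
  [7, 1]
λ(A) = 1

Enumerate directed cycles and compute their means (weight / length). Sample:
  cycle 0 → 0: weight = 2, length = 1, mean = 2/1 ≈ 2.000
  cycle 1 → 1: weight = 1, length = 1, mean = 1/1 ≈ 1.000
  cycle 0 → 1 → 0: weight = 13, length = 2, mean = 13/2 ≈ 6.500
  cycle 1 → 0 → 1: weight = 13, length = 2, mean = 13/2 ≈ 6.500
Minimum mean = 1.000, attained e.g. along the cycle 1 → 1 with weight 1 and length 1. So λ(A) = 1/1 = 1.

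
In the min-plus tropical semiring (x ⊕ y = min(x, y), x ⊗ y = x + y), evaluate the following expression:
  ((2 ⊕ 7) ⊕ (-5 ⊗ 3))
((2 ⊕ 7) ⊕ (-5 ⊗ 3)) = -2

Expand innermost to outermost. Recall ⊕ takes the minimum of its arguments and ⊗ takes their sum. Working out the expression ((2 ⊕ 7) ⊕ (-5 ⊗ 3)) gives -2.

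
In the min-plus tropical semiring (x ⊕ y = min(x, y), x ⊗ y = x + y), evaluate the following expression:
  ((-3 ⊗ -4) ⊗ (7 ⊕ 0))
((-3 ⊗ -4) ⊗ (7 ⊕ 0)) = -7

Expand innermost to outermost. Recall ⊕ takes the minimum of its arguments and ⊗ takes their sum. Working out the expression ((-3 ⊗ -4) ⊗ (7 ⊕ 0)) gives -7.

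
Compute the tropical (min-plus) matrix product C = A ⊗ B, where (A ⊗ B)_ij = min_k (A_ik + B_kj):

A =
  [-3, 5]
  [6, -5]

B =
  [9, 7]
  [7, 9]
A ⊗ B =
  [6, 4]
  [2, 4]

Apply the min-plus product entry-by-entry:
  C[0][0] = min over k of (A[0][0] + B[0][0] = -3 + 9 = 6, A[0][1] + B[1][0] = 5 + 7 = 12) = 6 (attained at k = 0)
  C[0][1] = min over k of (A[0][0] + B[0][1] = -3 + 7 = 4, A[0][1] + B[1][1] = 5 + 9 = 14) = 4 (attained at k = 0)
  C[1][0] = min over k of (A[1][0] + B[0][0] = 6 + 9 = 15, A[1][1] + B[1][0] = -5 + 7 = 2) = 2 (attained at k = 1)
  C[1][1] = min over k of (A[1][0] + B[0][1] = 6 + 7 = 13, A[1][1] + B[1][1] = -5 + 9 = 4) = 4 (attained at k = 1)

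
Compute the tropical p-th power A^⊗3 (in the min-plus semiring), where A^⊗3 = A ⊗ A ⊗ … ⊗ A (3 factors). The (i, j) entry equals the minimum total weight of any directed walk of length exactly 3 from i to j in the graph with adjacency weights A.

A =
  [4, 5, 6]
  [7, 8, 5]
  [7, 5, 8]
A^⊗3 =
  [12, 13, 14]
  [15, 16, 15]
  [15, 15, 17]

Each entry (A^⊗3)_ij equals the minimum over all length-3 walks i = v_0 → v_1 → … → v_3 = j of Σ_t A[v_t][v_{t+1}]. For example, for (i, j) = (0, 2) we minimise over 9 possible intermediate vertex sequences; the minimum is 14, attained along the walk 0 → 0 → 0 → 2.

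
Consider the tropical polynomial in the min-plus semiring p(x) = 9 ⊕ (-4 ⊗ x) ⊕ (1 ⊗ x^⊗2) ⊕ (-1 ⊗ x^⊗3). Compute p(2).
p(2) = -2

A tropical monomial a ⊗ x^⊗i evaluates to a + i · x. Evaluating each term at x = 2:
  Term 0 contributes 9 + 0 · 2 = 9
  Term 1 contributes -4 + 1 · 2 = -2
  Term 2 contributes 1 + 2 · 2 = 5
  Term 3 contributes -1 + 3 · 2 = 5
p(2) = ⊕ of these = min[9, -2, 5, 5] = -2.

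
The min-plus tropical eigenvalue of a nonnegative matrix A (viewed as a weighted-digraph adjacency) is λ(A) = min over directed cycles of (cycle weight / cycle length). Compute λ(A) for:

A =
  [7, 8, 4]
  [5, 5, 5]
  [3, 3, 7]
λ(A) = 7/2

Enumerate directed cycles and compute their means (weight / length). Sample:
  cycle 0 → 0: weight = 7, length = 1, mean = 7/1 ≈ 7.000
  cycle 1 → 1: weight = 5, length = 1, mean = 5/1 ≈ 5.000
  cycle 2 → 2: weight = 7, length = 1, mean = 7/1 ≈ 7.000
  cycle 0 → 1 → 0: weight = 13, length = 2, mean = 13/2 ≈ 6.500
  cycle 0 → 2 → 0: weight = 7, length = 2, mean = 7/2 ≈ 3.500
  cycle 1 → 0 → 1: weight = 13, length = 2, mean = 13/2 ≈ 6.500
Minimum mean = 3.500, attained e.g. along the cycle 0 → 2 → 0 with weight 7 and length 2. So λ(A) = 7/2 = 7/2.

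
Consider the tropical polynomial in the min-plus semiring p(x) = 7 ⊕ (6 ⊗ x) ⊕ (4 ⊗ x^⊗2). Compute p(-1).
p(-1) = 2

A tropical monomial a ⊗ x^⊗i evaluates to a + i · x. Evaluating each term at x = -1:
  Term 0 contributes 7 + 0 · -1 = 7
  Term 1 contributes 6 + 1 · -1 = 5
  Term 2 contributes 4 + 2 · -1 = 2
p(-1) = ⊕ of these = min[7, 5, 2] = 2.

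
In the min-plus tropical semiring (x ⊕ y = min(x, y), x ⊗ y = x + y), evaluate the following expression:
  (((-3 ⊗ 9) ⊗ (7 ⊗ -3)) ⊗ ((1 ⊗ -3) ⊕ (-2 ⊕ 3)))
(((-3 ⊗ 9) ⊗ (7 ⊗ -3)) ⊗ ((1 ⊗ -3) ⊕ (-2 ⊕ 3))) = 8

Expand innermost to outermost. Recall ⊕ takes the minimum of its arguments and ⊗ takes their sum. Working out the expression (((-3 ⊗ 9) ⊗ (7 ⊗ -3)) ⊗ ((1 ⊗ -3) ⊕ (-2 ⊕ 3))) gives 8.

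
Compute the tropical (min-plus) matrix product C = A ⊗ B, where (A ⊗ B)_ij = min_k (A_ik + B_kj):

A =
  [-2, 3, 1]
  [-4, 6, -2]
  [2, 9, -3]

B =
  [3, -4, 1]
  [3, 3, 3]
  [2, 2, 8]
A ⊗ B =
  [1, -6, -1]
  [-1, -8, -3]
  [-1, -2, 3]

Apply the min-plus product entry-by-entry:
  C[0][0] = min over k of (A[0][0] + B[0][0] = -2 + 3 = 1, A[0][1] + B[1][0] = 3 + 3 = 6, A[0][2] + B[2][0] = 1 + 2 = 3) = 1 (attained at k = 0)
  C[0][1] = min over k of (A[0][0] + B[0][1] = -2 + -4 = -6, A[0][1] + B[1][1] = 3 + 3 = 6, A[0][2] + B[2][1] = 1 + 2 = 3) = -6 (attained at k = 0)
  C[0][2] = min over k of (A[0][0] + B[0][2] = -2 + 1 = -1, A[0][1] + B[1][2] = 3 + 3 = 6, A[0][2] + B[2][2] = 1 + 8 = 9) = -1 (attained at k = 0)
  C[1][0] = min over k of (A[1][0] + B[0][0] = -4 + 3 = -1, A[1][1] + B[1][0] = 6 + 3 = 9, A[1][2] + B[2][0] = -2 + 2 = 0) = -1 (attained at k = 0)
  C[1][1] = min over k of (A[1][0] + B[0][1] = -4 + -4 = -8, A[1][1] + B[1][1] = 6 + 3 = 9, A[1][2] + B[2][1] = -2 + 2 = 0) = -8 (attained at k = 0)
  C[1][2] = min over k of (A[1][0] + B[0][2] = -4 + 1 = -3, A[1][1] + B[1][2] = 6 + 3 = 9, A[1][2] + B[2][2] = -2 + 8 = 6) = -3 (attained at k = 0)
  C[2][0] = min over k of (A[2][0] + B[0][0] = 2 + 3 = 5, A[2][1] + B[1][0] = 9 + 3 = 12, A[2][2] + B[2][0] = -3 + 2 = -1) = -1 (attained at k = 2)
  C[2][1] = min over k of (A[2][0] + B[0][1] = 2 + -4 = -2, A[2][1] + B[1][1] = 9 + 3 = 12, A[2][2] + B[2][1] = -3 + 2 = -1) = -2 (attained at k = 0)
  C[2][2] = min over k of (A[2][0] + B[0][2] = 2 + 1 = 3, A[2][1] + B[1][2] = 9 + 3 = 12, A[2][2] + B[2][2] = -3 + 8 = 5) = 3 (attained at k = 0)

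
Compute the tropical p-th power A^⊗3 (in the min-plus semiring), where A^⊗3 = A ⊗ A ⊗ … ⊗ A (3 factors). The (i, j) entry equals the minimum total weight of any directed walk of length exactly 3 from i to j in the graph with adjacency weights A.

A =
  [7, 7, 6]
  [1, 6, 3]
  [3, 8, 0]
A^⊗3 =
  [9, 14, 6]
  [6, 11, 3]
  [3, 8, 0]

Each entry (A^⊗3)_ij equals the minimum over all length-3 walks i = v_0 → v_1 → … → v_3 = j of Σ_t A[v_t][v_{t+1}]. For example, for (i, j) = (0, 2) we minimise over 9 possible intermediate vertex sequences; the minimum is 6, attained along the walk 0 → 2 → 2 → 2.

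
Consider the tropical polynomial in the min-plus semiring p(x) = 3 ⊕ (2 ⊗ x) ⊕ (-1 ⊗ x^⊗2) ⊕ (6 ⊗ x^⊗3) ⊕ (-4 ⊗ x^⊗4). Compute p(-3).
p(-3) = -16

A tropical monomial a ⊗ x^⊗i evaluates to a + i · x. Evaluating each term at x = -3:
  Term 0 contributes 3 + 0 · -3 = 3
  Term 1 contributes 2 + 1 · -3 = -1
  Term 2 contributes -1 + 2 · -3 = -7
  Term 3 contributes 6 + 3 · -3 = -3
  Term 4 contributes -4 + 4 · -3 = -16
p(-3) = ⊕ of these = min[3, -1, -7, -3, -16] = -16.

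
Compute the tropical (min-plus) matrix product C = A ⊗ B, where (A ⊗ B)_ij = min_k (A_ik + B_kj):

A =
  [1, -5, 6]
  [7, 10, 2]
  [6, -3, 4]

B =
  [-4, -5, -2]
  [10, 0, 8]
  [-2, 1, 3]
A ⊗ B =
  [-3, -5, -1]
  [0, 2, 5]
  [2, -3, 4]

Apply the min-plus product entry-by-entry:
  C[0][0] = min over k of (A[0][0] + B[0][0] = 1 + -4 = -3, A[0][1] + B[1][0] = -5 + 10 = 5, A[0][2] + B[2][0] = 6 + -2 = 4) = -3 (attained at k = 0)
  C[0][1] = min over k of (A[0][0] + B[0][1] = 1 + -5 = -4, A[0][1] + B[1][1] = -5 + 0 = -5, A[0][2] + B[2][1] = 6 + 1 = 7) = -5 (attained at k = 1)
  C[0][2] = min over k of (A[0][0] + B[0][2] = 1 + -2 = -1, A[0][1] + B[1][2] = -5 + 8 = 3, A[0][2] + B[2][2] = 6 + 3 = 9) = -1 (attained at k = 0)
  C[1][0] = min over k of (A[1][0] + B[0][0] = 7 + -4 = 3, A[1][1] + B[1][0] = 10 + 10 = 20, A[1][2] + B[2][0] = 2 + -2 = 0) = 0 (attained at k = 2)
  C[1][1] = min over k of (A[1][0] + B[0][1] = 7 + -5 = 2, A[1][1] + B[1][1] = 10 + 0 = 10, A[1][2] + B[2][1] = 2 + 1 = 3) = 2 (attained at k = 0)
  C[1][2] = min over k of (A[1][0] + B[0][2] = 7 + -2 = 5, A[1][1] + B[1][2] = 10 + 8 = 18, A[1][2] + B[2][2] = 2 + 3 = 5) = 5 (attained at k = 0)
  C[2][0] = min over k of (A[2][0] + B[0][0] = 6 + -4 = 2, A[2][1] + B[1][0] = -3 + 10 = 7, A[2][2] + B[2][0] = 4 + -2 = 2) = 2 (attained at k = 0)
  C[2][1] = min over k of (A[2][0] + B[0][1] = 6 + -5 = 1, A[2][1] + B[1][1] = -3 + 0 = -3, A[2][2] + B[2][1] = 4 + 1 = 5) = -3 (attained at k = 1)
  C[2][2] = min over k of (A[2][0] + B[0][2] = 6 + -2 = 4, A[2][1] + B[1][2] = -3 + 8 = 5, A[2][2] + B[2][2] = 4 + 3 = 7) = 4 (attained at k = 0)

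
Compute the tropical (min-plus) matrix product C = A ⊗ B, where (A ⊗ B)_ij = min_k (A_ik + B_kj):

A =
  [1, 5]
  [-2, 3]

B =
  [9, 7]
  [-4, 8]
A ⊗ B =
  [1, 8]
  [-1, 5]

Apply the min-plus product entry-by-entry:
  C[0][0] = min over k of (A[0][0] + B[0][0] = 1 + 9 = 10, A[0][1] + B[1][0] = 5 + -4 = 1) = 1 (attained at k = 1)
  C[0][1] = min over k of (A[0][0] + B[0][1] = 1 + 7 = 8, A[0][1] + B[1][1] = 5 + 8 = 13) = 8 (attained at k = 0)
  C[1][0] = min over k of (A[1][0] + B[0][0] = -2 + 9 = 7, A[1][1] + B[1][0] = 3 + -4 = -1) = -1 (attained at k = 1)
  C[1][1] = min over k of (A[1][0] + B[0][1] = -2 + 7 = 5, A[1][1] + B[1][1] = 3 + 8 = 11) = 5 (attained at k = 0)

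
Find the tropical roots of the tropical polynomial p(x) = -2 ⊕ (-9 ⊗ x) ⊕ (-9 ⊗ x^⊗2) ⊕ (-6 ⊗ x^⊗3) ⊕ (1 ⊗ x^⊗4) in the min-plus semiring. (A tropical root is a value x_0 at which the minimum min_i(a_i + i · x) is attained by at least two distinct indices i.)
Roots: {-7, -3, 0, 7}

Each tropical root is a break point of the lower envelope of the lines y = a_i + i · x (there are 5 lines, with slopes 0, 1, ..., 4). Only the lines that attain the minimum somewhere contribute to roots; other lines are dominated. Here the surviving (envelope) indices are i = 4, i = 3, i = 2, i = 1, i = 0.
Intersections between consecutive envelope lines give the roots: for adjacent envelope indices i < j the intersection is x = (a_i − a_j) / (j − i). Reading off the sorted break points: {-7, -3, 0, 7}.
Verification: at each break x_0, at least two indices attain the minimum of min_i(a_i + i · x_0).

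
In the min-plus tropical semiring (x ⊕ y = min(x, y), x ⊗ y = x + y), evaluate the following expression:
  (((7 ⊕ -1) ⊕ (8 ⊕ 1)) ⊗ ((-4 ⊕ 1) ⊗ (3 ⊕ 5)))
(((7 ⊕ -1) ⊕ (8 ⊕ 1)) ⊗ ((-4 ⊕ 1) ⊗ (3 ⊕ 5))) = -2

Expand innermost to outermost. Recall ⊕ takes the minimum of its arguments and ⊗ takes their sum. Working out the expression (((7 ⊕ -1) ⊕ (8 ⊕ 1)) ⊗ ((-4 ⊕ 1) ⊗ (3 ⊕ 5))) gives -2.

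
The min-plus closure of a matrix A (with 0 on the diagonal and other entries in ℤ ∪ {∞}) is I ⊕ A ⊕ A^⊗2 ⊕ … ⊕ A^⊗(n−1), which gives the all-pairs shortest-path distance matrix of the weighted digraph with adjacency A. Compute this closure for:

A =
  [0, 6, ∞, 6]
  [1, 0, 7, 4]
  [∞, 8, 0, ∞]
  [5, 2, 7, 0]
Closure =
  [0, 6, 13, 6]
  [1, 0, 7, 4]
  [9, 8, 0, 12]
  [3, 2, 7, 0]

This is the Floyd-Warshall all-pairs shortest-path computation. For each intermediate vertex k = 0, 1, …, 3, update dist[i][j] ← min(dist[i][j], dist[i][k] + dist[k][j]). The final matrix gives, for each (i, j), the minimum total weight of any directed path from i to j (possibly empty when i = j).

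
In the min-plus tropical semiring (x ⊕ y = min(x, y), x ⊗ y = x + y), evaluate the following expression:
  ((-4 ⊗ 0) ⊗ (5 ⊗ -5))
((-4 ⊗ 0) ⊗ (5 ⊗ -5)) = -4

Expand innermost to outermost. Recall ⊕ takes the minimum of its arguments and ⊗ takes their sum. Working out the expression ((-4 ⊗ 0) ⊗ (5 ⊗ -5)) gives -4.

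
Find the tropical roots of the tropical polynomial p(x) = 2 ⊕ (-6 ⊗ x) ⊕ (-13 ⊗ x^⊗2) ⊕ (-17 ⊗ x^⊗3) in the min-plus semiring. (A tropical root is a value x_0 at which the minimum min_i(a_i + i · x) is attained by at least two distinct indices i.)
Roots: {4, 7, 8}

Each tropical root is a break point of the lower envelope of the lines y = a_i + i · x (there are 4 lines, with slopes 0, 1, ..., 3). Only the lines that attain the minimum somewhere contribute to roots; other lines are dominated. Here the surviving (envelope) indices are i = 3, i = 2, i = 1, i = 0.
Intersections between consecutive envelope lines give the roots: for adjacent envelope indices i < j the intersection is x = (a_i − a_j) / (j − i). Reading off the sorted break points: {4, 7, 8}.
Verification: at each break x_0, at least two indices attain the minimum of min_i(a_i + i · x_0).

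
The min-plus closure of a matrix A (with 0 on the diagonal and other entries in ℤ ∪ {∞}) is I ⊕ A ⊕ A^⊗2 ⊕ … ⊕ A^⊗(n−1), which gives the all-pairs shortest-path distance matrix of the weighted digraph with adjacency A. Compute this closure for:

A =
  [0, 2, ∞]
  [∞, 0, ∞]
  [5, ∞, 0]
Closure =
  [0, 2, ∞]
  [∞, 0, ∞]
  [5, 7, 0]

This is the Floyd-Warshall all-pairs shortest-path computation. For each intermediate vertex k = 0, 1, …, 2, update dist[i][j] ← min(dist[i][j], dist[i][k] + dist[k][j]). The final matrix gives, for each (i, j), the minimum total weight of any directed path from i to j (possibly empty when i = j).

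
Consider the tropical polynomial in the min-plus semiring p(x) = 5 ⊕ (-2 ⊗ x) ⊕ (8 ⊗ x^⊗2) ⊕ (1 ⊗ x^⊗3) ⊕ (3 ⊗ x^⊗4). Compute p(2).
p(2) = 0

A tropical monomial a ⊗ x^⊗i evaluates to a + i · x. Evaluating each term at x = 2:
  Term 0 contributes 5 + 0 · 2 = 5
  Term 1 contributes -2 + 1 · 2 = 0
  Term 2 contributes 8 + 2 · 2 = 12
  Term 3 contributes 1 + 3 · 2 = 7
  Term 4 contributes 3 + 4 · 2 = 11
p(2) = ⊕ of these = min[5, 0, 12, 7, 11] = 0.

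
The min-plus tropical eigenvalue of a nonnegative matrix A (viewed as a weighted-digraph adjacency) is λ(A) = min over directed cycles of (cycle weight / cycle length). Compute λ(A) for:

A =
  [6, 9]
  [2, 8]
λ(A) = 11/2

Enumerate directed cycles and compute their means (weight / length). Sample:
  cycle 0 → 0: weight = 6, length = 1, mean = 6/1 ≈ 6.000
  cycle 1 → 1: weight = 8, length = 1, mean = 8/1 ≈ 8.000
  cycle 0 → 1 → 0: weight = 11, length = 2, mean = 11/2 ≈ 5.500
  cycle 1 → 0 → 1: weight = 11, length = 2, mean = 11/2 ≈ 5.500
Minimum mean = 5.500, attained e.g. along the cycle 0 → 1 → 0 with weight 11 and length 2. So λ(A) = 11/2 = 11/2.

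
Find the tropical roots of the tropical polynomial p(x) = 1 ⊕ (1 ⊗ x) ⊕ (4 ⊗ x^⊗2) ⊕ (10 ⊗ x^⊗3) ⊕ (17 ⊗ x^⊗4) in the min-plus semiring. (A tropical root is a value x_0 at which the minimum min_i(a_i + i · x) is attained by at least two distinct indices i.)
Roots: {-7, -6, -3, 0}

Each tropical root is a break point of the lower envelope of the lines y = a_i + i · x (there are 5 lines, with slopes 0, 1, ..., 4). Only the lines that attain the minimum somewhere contribute to roots; other lines are dominated. Here the surviving (envelope) indices are i = 4, i = 3, i = 2, i = 1, i = 0.
Intersections between consecutive envelope lines give the roots: for adjacent envelope indices i < j the intersection is x = (a_i − a_j) / (j − i). Reading off the sorted break points: {-7, -6, -3, 0}.
Verification: at each break x_0, at least two indices attain the minimum of min_i(a_i + i · x_0).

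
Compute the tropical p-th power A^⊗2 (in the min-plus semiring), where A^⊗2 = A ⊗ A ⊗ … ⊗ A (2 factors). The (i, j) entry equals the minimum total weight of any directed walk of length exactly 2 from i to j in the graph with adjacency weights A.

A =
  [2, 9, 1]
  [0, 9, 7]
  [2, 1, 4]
A^⊗2 =
  [3, 2, 3]
  [2, 8, 1]
  [1, 5, 3]

Each entry (A^⊗2)_ij equals the minimum over all length-2 walks i = v_0 → v_1 → … → v_2 = j of Σ_t A[v_t][v_{t+1}]. For example, for (i, j) = (0, 2) we minimise over 3 possible intermediate vertex sequences; the minimum is 3, attained along the walk 0 → 0 → 2.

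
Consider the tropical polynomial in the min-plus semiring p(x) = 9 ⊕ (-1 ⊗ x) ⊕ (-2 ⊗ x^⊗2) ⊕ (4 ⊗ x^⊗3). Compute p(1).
p(1) = 0

A tropical monomial a ⊗ x^⊗i evaluates to a + i · x. Evaluating each term at x = 1:
  Term 0 contributes 9 + 0 · 1 = 9
  Term 1 contributes -1 + 1 · 1 = 0
  Term 2 contributes -2 + 2 · 1 = 0
  Term 3 contributes 4 + 3 · 1 = 7
p(1) = ⊕ of these = min[9, 0, 0, 7] = 0.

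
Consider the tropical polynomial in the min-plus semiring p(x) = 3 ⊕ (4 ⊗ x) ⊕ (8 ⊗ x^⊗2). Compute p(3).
p(3) = 3

A tropical monomial a ⊗ x^⊗i evaluates to a + i · x. Evaluating each term at x = 3:
  Term 0 contributes 3 + 0 · 3 = 3
  Term 1 contributes 4 + 1 · 3 = 7
  Term 2 contributes 8 + 2 · 3 = 14
p(3) = ⊕ of these = min[3, 7, 14] = 3.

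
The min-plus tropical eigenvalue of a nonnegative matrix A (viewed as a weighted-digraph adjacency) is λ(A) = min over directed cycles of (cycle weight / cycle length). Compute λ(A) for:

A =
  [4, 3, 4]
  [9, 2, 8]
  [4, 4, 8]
λ(A) = 2

Enumerate directed cycles and compute their means (weight / length). Sample:
  cycle 0 → 0: weight = 4, length = 1, mean = 4/1 ≈ 4.000
  cycle 1 → 1: weight = 2, length = 1, mean = 2/1 ≈ 2.000
  cycle 2 → 2: weight = 8, length = 1, mean = 8/1 ≈ 8.000
  cycle 0 → 1 → 0: weight = 12, length = 2, mean = 12/2 ≈ 6.000
  cycle 0 → 2 → 0: weight = 8, length = 2, mean = 8/2 ≈ 4.000
  cycle 1 → 0 → 1: weight = 12, length = 2, mean = 12/2 ≈ 6.000
Minimum mean = 2.000, attained e.g. along the cycle 1 → 1 with weight 2 and length 1. So λ(A) = 2/1 = 2.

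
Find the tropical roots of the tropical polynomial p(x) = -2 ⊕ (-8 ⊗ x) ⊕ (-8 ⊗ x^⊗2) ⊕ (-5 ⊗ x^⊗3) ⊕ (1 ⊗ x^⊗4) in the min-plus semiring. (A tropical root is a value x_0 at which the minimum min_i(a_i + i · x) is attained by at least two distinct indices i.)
Roots: {-6, -3, 0, 6}

Each tropical root is a break point of the lower envelope of the lines y = a_i + i · x (there are 5 lines, with slopes 0, 1, ..., 4). Only the lines that attain the minimum somewhere contribute to roots; other lines are dominated. Here the surviving (envelope) indices are i = 4, i = 3, i = 2, i = 1, i = 0.
Intersections between consecutive envelope lines give the roots: for adjacent envelope indices i < j the intersection is x = (a_i − a_j) / (j − i). Reading off the sorted break points: {-6, -3, 0, 6}.
Verification: at each break x_0, at least two indices attain the minimum of min_i(a_i + i · x_0).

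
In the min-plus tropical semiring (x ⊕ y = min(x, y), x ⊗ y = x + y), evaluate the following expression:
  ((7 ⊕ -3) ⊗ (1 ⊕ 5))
((7 ⊕ -3) ⊗ (1 ⊕ 5)) = -2

Expand innermost to outermost. Recall ⊕ takes the minimum of its arguments and ⊗ takes their sum. Working out the expression ((7 ⊕ -3) ⊗ (1 ⊕ 5)) gives -2.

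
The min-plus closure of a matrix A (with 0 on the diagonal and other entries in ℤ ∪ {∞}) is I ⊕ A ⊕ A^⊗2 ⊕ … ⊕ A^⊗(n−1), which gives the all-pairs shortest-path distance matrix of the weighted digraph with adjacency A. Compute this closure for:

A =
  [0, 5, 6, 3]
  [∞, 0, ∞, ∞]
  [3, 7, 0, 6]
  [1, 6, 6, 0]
Closure =
  [0, 5, 6, 3]
  [∞, 0, ∞, ∞]
  [3, 7, 0, 6]
  [1, 6, 6, 0]

This is the Floyd-Warshall all-pairs shortest-path computation. For each intermediate vertex k = 0, 1, …, 3, update dist[i][j] ← min(dist[i][j], dist[i][k] + dist[k][j]). The final matrix gives, for each (i, j), the minimum total weight of any directed path from i to j (possibly empty when i = j).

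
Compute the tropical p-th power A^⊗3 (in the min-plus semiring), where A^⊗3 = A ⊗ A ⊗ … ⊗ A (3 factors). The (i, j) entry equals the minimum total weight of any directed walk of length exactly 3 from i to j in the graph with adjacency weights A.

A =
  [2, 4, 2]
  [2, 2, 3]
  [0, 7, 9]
A^⊗3 =
  [4, 6, 4]
  [4, 6, 5]
  [2, 6, 4]

Each entry (A^⊗3)_ij equals the minimum over all length-3 walks i = v_0 → v_1 → … → v_3 = j of Σ_t A[v_t][v_{t+1}]. For example, for (i, j) = (0, 2) we minimise over 9 possible intermediate vertex sequences; the minimum is 4, attained along the walk 0 → 2 → 0 → 2.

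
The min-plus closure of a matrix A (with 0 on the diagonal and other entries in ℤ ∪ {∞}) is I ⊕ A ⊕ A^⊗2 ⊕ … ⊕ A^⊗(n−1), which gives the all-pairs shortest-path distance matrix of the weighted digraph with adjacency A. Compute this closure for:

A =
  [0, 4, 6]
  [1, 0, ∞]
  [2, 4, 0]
Closure =
  [0, 4, 6]
  [1, 0, 7]
  [2, 4, 0]

This is the Floyd-Warshall all-pairs shortest-path computation. For each intermediate vertex k = 0, 1, …, 2, update dist[i][j] ← min(dist[i][j], dist[i][k] + dist[k][j]). The final matrix gives, for each (i, j), the minimum total weight of any directed path from i to j (possibly empty when i = j).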